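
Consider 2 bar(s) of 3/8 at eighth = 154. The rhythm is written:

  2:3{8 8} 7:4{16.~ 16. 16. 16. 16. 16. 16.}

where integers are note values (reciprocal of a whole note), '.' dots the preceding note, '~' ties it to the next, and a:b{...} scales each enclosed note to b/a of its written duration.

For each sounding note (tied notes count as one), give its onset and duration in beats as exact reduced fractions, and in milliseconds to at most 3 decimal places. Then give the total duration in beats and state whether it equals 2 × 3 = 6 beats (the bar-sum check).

1) 0.0ms=0b +584.416ms=3/2b
2) 584.416ms=3/2b +584.416ms=3/2b
3) 1168.831ms=3b +333.952ms=6/7b
4) 1502.783ms=27/7b +166.976ms=3/7b
5) 1669.759ms=30/7b +166.976ms=3/7b
6) 1836.735ms=33/7b +166.976ms=3/7b
7) 2003.711ms=36/7b +166.976ms=3/7b
8) 2170.686ms=39/7b +166.976ms=3/7b
Σ=6b of 6 (154bpm 3/8) — PASS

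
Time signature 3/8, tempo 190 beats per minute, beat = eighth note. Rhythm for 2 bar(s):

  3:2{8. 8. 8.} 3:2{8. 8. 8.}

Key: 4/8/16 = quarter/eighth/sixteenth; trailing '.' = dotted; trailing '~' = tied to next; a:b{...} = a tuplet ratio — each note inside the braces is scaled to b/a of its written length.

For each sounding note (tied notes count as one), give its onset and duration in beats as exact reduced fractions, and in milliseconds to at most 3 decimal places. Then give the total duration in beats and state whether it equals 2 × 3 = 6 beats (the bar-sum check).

1) 0.0ms=0b +315.789ms=1b
2) 315.789ms=1b +315.789ms=1b
3) 631.579ms=2b +315.789ms=1b
4) 947.368ms=3b +315.789ms=1b
5) 1263.158ms=4b +315.789ms=1b
6) 1578.947ms=5b +315.789ms=1b
Σ=6b of 6 (190bpm 3/8) — PASS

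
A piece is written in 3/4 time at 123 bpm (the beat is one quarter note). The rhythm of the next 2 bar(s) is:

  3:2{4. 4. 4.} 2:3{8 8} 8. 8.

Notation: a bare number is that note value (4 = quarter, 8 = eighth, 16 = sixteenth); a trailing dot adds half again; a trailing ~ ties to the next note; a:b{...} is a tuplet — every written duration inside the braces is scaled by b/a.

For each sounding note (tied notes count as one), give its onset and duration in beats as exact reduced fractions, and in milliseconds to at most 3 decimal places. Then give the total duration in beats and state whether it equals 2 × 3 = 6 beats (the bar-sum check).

1) 0.0ms=0b +487.805ms=1b
2) 487.805ms=1b +487.805ms=1b
3) 975.61ms=2b +487.805ms=1b
4) 1463.415ms=3b +365.854ms=3/4b
5) 1829.268ms=15/4b +365.854ms=3/4b
6) 2195.122ms=9/2b +365.854ms=3/4b
7) 2560.976ms=21/4b +365.854ms=3/4b
Σ=6b of 6 (123bpm 3/4) — PASS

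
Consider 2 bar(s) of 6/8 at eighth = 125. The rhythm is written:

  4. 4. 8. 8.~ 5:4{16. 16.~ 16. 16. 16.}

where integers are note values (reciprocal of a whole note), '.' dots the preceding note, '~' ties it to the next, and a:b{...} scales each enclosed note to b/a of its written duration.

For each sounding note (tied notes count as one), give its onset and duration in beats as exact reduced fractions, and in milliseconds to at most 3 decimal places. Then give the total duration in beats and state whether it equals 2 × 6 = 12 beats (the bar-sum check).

1) 0.0ms=0b +1440.0ms=3b
2) 1440.0ms=3b +1440.0ms=3b
3) 2880.0ms=6b +720.0ms=3/2b
4) 3600.0ms=15/2b +1008.0ms=21/10b
5) 4608.0ms=48/5b +576.0ms=6/5b
6) 5184.0ms=54/5b +288.0ms=3/5b
7) 5472.0ms=57/5b +288.0ms=3/5b
Σ=12b of 12 (125bpm 6/8) — PASS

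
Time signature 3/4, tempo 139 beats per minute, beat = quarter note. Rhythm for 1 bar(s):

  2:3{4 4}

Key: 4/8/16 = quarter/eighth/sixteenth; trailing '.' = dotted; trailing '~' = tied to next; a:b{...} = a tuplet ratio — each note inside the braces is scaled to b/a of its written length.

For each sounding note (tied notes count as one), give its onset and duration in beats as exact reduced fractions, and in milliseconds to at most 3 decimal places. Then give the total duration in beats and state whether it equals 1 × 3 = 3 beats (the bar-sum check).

1) 0.0ms=0b +647.482ms=3/2b
2) 647.482ms=3/2b +647.482ms=3/2b
Σ=3b of 3 (139bpm 3/4) — PASS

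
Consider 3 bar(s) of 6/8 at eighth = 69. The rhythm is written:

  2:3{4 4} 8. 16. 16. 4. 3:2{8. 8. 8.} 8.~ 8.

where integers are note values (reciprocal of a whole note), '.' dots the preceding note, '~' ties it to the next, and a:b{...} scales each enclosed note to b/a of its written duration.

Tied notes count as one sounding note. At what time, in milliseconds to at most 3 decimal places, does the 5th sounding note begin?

1. 0.0ms @ 0 + 2608.696ms (3)
2. 2608.696ms @ 3 + 2608.696ms (3)
3. 5217.391ms @ 6 + 1304.348ms (3/2)
4. 6521.739ms @ 15/2 + 652.174ms (3/4)
5. 7173.913ms @ 33/4 + 652.174ms (3/4)
6. 7826.087ms @ 9 + 2608.696ms (3)
7. 10434.783ms @ 12 + 869.565ms (1)
8. 11304.348ms @ 13 + 869.565ms (1)
9. 12173.913ms @ 14 + 869.565ms (1)
10. 13043.478ms @ 15 + 2608.696ms (3)

note 5 onset = 33/4b = 7173.913ms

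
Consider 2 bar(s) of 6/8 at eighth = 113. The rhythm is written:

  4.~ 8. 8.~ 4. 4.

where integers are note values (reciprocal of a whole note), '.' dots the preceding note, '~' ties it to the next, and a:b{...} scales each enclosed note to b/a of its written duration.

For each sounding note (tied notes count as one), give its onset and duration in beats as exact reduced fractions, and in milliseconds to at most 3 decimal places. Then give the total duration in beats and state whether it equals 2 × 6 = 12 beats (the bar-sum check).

1) 0.0ms=0b +2389.381ms=9/2b
2) 2389.381ms=9/2b +2389.381ms=9/2b
3) 4778.761ms=9b +1592.92ms=3b
Σ=12b of 12 (113bpm 6/8) — PASS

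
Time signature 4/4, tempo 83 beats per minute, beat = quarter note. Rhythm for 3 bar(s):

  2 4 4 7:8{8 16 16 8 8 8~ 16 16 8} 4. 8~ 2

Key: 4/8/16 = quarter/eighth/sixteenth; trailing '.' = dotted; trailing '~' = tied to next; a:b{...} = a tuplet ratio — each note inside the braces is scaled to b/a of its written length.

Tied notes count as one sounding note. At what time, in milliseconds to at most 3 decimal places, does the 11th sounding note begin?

note 11 onset = 52/7b = 5370.052ms

1. 0.0ms @ 0 + 1445.783ms (2)
2. 1445.783ms @ 2 + 722.892ms (1)
3. 2168.675ms @ 3 + 722.892ms (1)
4. 2891.566ms @ 4 + 413.081ms (4/7)
5. 3304.647ms @ 32/7 + 206.54ms (2/7)
6. 3511.188ms @ 34/7 + 206.54ms (2/7)
7. 3717.728ms @ 36/7 + 413.081ms (4/7)
8. 4130.809ms @ 40/7 + 413.081ms (4/7)
9. 4543.89ms @ 44/7 + 619.621ms (6/7)
10. 5163.511ms @ 50/7 + 206.54ms (2/7)
11. 5370.052ms @ 52/7 + 413.081ms (4/7)
12. 5783.133ms @ 8 + 1084.337ms (3/2)
13. 6867.47ms @ 19/2 + 1807.229ms (5/2)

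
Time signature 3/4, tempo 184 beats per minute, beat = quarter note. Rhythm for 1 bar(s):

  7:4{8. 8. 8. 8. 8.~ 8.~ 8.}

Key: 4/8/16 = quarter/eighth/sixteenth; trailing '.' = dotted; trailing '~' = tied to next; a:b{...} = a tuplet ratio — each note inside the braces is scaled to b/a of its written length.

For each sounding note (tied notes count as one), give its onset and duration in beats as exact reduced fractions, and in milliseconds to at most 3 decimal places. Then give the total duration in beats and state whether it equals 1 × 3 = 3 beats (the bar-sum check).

1) 0.0ms=0b +139.752ms=3/7b
2) 139.752ms=3/7b +139.752ms=3/7b
3) 279.503ms=6/7b +139.752ms=3/7b
4) 419.255ms=9/7b +139.752ms=3/7b
5) 559.006ms=12/7b +419.255ms=9/7b
Σ=3b of 3 (184bpm 3/4) — PASS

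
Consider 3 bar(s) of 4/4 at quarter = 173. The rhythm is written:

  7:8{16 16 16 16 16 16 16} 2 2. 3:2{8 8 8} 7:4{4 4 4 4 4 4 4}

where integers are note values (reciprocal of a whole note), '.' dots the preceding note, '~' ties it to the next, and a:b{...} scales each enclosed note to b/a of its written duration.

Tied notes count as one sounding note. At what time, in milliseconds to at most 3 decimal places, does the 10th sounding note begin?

note 10 onset = 7b = 2427.746ms

1. 0.0ms @ 0 + 99.092ms (2/7)
2. 99.092ms @ 2/7 + 99.092ms (2/7)
3. 198.183ms @ 4/7 + 99.092ms (2/7)
4. 297.275ms @ 6/7 + 99.092ms (2/7)
5. 396.367ms @ 8/7 + 99.092ms (2/7)
6. 495.458ms @ 10/7 + 99.092ms (2/7)
7. 594.55ms @ 12/7 + 99.092ms (2/7)
8. 693.642ms @ 2 + 693.642ms (2)
9. 1387.283ms @ 4 + 1040.462ms (3)
10. 2427.746ms @ 7 + 115.607ms (1/3)
11. 2543.353ms @ 22/3 + 115.607ms (1/3)
12. 2658.96ms @ 23/3 + 115.607ms (1/3)
13. 2774.566ms @ 8 + 198.183ms (4/7)
14. 2972.75ms @ 60/7 + 198.183ms (4/7)
15. 3170.933ms @ 64/7 + 198.183ms (4/7)
16. 3369.116ms @ 68/7 + 198.183ms (4/7)
17. 3567.3ms @ 72/7 + 198.183ms (4/7)
18. 3765.483ms @ 76/7 + 198.183ms (4/7)
19. 3963.666ms @ 80/7 + 198.183ms (4/7)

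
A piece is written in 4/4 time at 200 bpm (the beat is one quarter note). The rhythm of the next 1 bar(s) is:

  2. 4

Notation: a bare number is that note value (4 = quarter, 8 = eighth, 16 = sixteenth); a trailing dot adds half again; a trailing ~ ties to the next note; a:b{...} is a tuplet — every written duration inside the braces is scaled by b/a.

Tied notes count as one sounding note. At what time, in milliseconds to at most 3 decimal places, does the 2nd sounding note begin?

note 2 onset = 3b = 900.0ms

1. 0.0ms @ 0 + 900.0ms (3)
2. 900.0ms @ 3 + 300.0ms (1)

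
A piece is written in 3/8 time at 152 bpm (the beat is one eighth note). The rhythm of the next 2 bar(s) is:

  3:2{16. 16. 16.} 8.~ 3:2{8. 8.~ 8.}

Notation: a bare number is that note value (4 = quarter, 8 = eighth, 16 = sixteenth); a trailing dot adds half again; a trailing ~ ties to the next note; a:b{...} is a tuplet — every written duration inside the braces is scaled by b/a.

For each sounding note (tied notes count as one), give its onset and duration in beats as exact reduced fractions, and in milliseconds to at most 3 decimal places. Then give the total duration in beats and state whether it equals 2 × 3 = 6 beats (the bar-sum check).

1) 0.0ms=0b +197.368ms=1/2b
2) 197.368ms=1/2b +197.368ms=1/2b
3) 394.737ms=1b +197.368ms=1/2b
4) 592.105ms=3/2b +986.842ms=5/2b
5) 1578.947ms=4b +789.474ms=2b
Σ=6b of 6 (152bpm 3/8) — PASS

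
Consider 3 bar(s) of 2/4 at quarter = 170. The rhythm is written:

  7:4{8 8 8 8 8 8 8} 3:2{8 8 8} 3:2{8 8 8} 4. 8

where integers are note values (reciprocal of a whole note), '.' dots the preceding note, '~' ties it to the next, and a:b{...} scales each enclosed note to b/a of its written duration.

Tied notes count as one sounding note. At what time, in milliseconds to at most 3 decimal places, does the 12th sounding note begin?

note 12 onset = 10/3b = 1176.471ms

1. 0.0ms @ 0 + 100.84ms (2/7)
2. 100.84ms @ 2/7 + 100.84ms (2/7)
3. 201.681ms @ 4/7 + 100.84ms (2/7)
4. 302.521ms @ 6/7 + 100.84ms (2/7)
5. 403.361ms @ 8/7 + 100.84ms (2/7)
6. 504.202ms @ 10/7 + 100.84ms (2/7)
7. 605.042ms @ 12/7 + 100.84ms (2/7)
8. 705.882ms @ 2 + 117.647ms (1/3)
9. 823.529ms @ 7/3 + 117.647ms (1/3)
10. 941.176ms @ 8/3 + 117.647ms (1/3)
11. 1058.824ms @ 3 + 117.647ms (1/3)
12. 1176.471ms @ 10/3 + 117.647ms (1/3)
13. 1294.118ms @ 11/3 + 117.647ms (1/3)
14. 1411.765ms @ 4 + 529.412ms (3/2)
15. 1941.176ms @ 11/2 + 176.471ms (1/2)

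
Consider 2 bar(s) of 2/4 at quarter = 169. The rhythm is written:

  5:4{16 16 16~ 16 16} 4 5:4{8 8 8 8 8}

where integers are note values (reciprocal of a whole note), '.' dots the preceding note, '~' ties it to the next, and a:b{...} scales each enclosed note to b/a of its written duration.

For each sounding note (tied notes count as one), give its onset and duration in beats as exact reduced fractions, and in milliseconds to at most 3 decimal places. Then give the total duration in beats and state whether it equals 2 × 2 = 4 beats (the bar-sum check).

1) 0.0ms=0b +71.006ms=1/5b
2) 71.006ms=1/5b +71.006ms=1/5b
3) 142.012ms=2/5b +142.012ms=2/5b
4) 284.024ms=4/5b +71.006ms=1/5b
5) 355.03ms=1b +355.03ms=1b
6) 710.059ms=2b +142.012ms=2/5b
7) 852.071ms=12/5b +142.012ms=2/5b
8) 994.083ms=14/5b +142.012ms=2/5b
9) 1136.095ms=16/5b +142.012ms=2/5b
10) 1278.107ms=18/5b +142.012ms=2/5b
Σ=4b of 4 (169bpm 2/4) — PASS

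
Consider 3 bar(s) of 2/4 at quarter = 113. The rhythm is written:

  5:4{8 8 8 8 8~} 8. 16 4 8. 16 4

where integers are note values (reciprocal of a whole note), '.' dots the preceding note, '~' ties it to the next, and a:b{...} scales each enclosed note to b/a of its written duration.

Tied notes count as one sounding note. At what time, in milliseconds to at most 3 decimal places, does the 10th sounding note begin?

note 10 onset = 5b = 2654.867ms

1. 0.0ms @ 0 + 212.389ms (2/5)
2. 212.389ms @ 2/5 + 212.389ms (2/5)
3. 424.779ms @ 4/5 + 212.389ms (2/5)
4. 637.168ms @ 6/5 + 212.389ms (2/5)
5. 849.558ms @ 8/5 + 610.619ms (23/20)
6. 1460.177ms @ 11/4 + 132.743ms (1/4)
7. 1592.92ms @ 3 + 530.973ms (1)
8. 2123.894ms @ 4 + 398.23ms (3/4)
9. 2522.124ms @ 19/4 + 132.743ms (1/4)
10. 2654.867ms @ 5 + 530.973ms (1)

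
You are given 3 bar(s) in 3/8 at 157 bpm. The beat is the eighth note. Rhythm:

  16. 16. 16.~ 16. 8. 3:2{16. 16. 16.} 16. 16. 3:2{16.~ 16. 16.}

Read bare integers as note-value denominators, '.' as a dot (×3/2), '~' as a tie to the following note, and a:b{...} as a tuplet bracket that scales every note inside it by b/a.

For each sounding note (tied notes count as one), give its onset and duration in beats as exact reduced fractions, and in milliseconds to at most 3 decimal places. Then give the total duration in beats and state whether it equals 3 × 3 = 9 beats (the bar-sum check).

1) 0.0ms=0b +286.624ms=3/4b
2) 286.624ms=3/4b +286.624ms=3/4b
3) 573.248ms=3/2b +573.248ms=3/2b
4) 1146.497ms=3b +573.248ms=3/2b
5) 1719.745ms=9/2b +191.083ms=1/2b
6) 1910.828ms=5b +191.083ms=1/2b
7) 2101.911ms=11/2b +191.083ms=1/2b
8) 2292.994ms=6b +286.624ms=3/4b
9) 2579.618ms=27/4b +286.624ms=3/4b
10) 2866.242ms=15/2b +382.166ms=1b
11) 3248.408ms=17/2b +191.083ms=1/2b
Σ=9b of 9 (157bpm 3/8) — PASS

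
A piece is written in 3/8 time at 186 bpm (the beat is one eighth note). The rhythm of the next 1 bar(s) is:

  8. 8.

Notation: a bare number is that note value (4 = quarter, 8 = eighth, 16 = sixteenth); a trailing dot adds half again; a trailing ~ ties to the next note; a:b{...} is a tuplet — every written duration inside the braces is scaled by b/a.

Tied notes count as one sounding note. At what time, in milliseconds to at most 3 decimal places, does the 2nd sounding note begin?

note 2 onset = 3/2b = 483.871ms

1. 0.0ms @ 0 + 483.871ms (3/2)
2. 483.871ms @ 3/2 + 483.871ms (3/2)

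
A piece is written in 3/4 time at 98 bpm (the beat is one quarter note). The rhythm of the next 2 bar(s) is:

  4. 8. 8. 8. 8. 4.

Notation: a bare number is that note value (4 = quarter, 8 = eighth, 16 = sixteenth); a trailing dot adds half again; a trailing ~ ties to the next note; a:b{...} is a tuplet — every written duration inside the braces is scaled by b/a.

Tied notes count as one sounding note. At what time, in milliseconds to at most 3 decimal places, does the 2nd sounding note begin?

note 2 onset = 3/2b = 918.367ms

1. 0.0ms @ 0 + 918.367ms (3/2)
2. 918.367ms @ 3/2 + 459.184ms (3/4)
3. 1377.551ms @ 9/4 + 459.184ms (3/4)
4. 1836.735ms @ 3 + 459.184ms (3/4)
5. 2295.918ms @ 15/4 + 459.184ms (3/4)
6. 2755.102ms @ 9/2 + 918.367ms (3/2)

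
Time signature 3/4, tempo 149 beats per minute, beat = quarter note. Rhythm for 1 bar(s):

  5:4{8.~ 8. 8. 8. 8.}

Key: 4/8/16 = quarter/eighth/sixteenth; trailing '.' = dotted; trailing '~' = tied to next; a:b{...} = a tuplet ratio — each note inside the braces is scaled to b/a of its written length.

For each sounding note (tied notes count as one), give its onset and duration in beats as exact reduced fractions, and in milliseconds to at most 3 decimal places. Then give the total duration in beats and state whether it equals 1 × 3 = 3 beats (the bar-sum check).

1) 0.0ms=0b +483.221ms=6/5b
2) 483.221ms=6/5b +241.611ms=3/5b
3) 724.832ms=9/5b +241.611ms=3/5b
4) 966.443ms=12/5b +241.611ms=3/5b
Σ=3b of 3 (149bpm 3/4) — PASS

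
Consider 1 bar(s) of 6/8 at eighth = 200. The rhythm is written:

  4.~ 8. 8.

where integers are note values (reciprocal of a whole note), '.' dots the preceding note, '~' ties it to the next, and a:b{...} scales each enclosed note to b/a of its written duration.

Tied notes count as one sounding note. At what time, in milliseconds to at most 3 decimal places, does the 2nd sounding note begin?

1. 0.0ms @ 0 + 1350.0ms (9/2)
2. 1350.0ms @ 9/2 + 450.0ms (3/2)

note 2 onset = 9/2b = 1350.0ms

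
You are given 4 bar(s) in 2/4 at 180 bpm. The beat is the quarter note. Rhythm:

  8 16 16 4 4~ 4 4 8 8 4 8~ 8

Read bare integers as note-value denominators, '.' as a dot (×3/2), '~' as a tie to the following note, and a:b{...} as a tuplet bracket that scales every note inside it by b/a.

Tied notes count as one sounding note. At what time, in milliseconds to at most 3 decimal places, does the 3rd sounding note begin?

1. 0.0ms @ 0 + 166.667ms (1/2)
2. 166.667ms @ 1/2 + 83.333ms (1/4)
3. 250.0ms @ 3/4 + 83.333ms (1/4)
4. 333.333ms @ 1 + 333.333ms (1)
5. 666.667ms @ 2 + 666.667ms (2)
6. 1333.333ms @ 4 + 333.333ms (1)
7. 1666.667ms @ 5 + 166.667ms (1/2)
8. 1833.333ms @ 11/2 + 166.667ms (1/2)
9. 2000.0ms @ 6 + 333.333ms (1)
10. 2333.333ms @ 7 + 333.333ms (1)

note 3 onset = 3/4b = 250.0ms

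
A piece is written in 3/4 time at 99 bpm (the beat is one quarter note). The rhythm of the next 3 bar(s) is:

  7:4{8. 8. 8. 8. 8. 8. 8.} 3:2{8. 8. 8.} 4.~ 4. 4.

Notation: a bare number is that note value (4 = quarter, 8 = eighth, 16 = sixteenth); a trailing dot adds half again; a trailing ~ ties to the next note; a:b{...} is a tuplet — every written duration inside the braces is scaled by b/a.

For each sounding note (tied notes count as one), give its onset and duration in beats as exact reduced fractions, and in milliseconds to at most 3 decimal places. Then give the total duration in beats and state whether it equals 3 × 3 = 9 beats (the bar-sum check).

1) 0.0ms=0b +259.74ms=3/7b
2) 259.74ms=3/7b +259.74ms=3/7b
3) 519.481ms=6/7b +259.74ms=3/7b
4) 779.221ms=9/7b +259.74ms=3/7b
5) 1038.961ms=12/7b +259.74ms=3/7b
6) 1298.701ms=15/7b +259.74ms=3/7b
7) 1558.442ms=18/7b +259.74ms=3/7b
8) 1818.182ms=3b +303.03ms=1/2b
9) 2121.212ms=7/2b +303.03ms=1/2b
10) 2424.242ms=4b +303.03ms=1/2b
11) 2727.273ms=9/2b +1818.182ms=3b
12) 4545.455ms=15/2b +909.091ms=3/2b
Σ=9b of 9 (99bpm 3/4) — PASS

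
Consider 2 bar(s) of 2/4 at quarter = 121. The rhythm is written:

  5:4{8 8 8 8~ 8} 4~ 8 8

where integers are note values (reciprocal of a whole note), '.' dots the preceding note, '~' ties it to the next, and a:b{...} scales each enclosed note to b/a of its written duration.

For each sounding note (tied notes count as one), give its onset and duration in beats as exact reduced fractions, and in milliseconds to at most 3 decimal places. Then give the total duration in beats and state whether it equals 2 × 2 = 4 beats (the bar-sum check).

1) 0.0ms=0b +198.347ms=2/5b
2) 198.347ms=2/5b +198.347ms=2/5b
3) 396.694ms=4/5b +198.347ms=2/5b
4) 595.041ms=6/5b +396.694ms=4/5b
5) 991.736ms=2b +743.802ms=3/2b
6) 1735.537ms=7/2b +247.934ms=1/2b
Σ=4b of 4 (121bpm 2/4) — PASS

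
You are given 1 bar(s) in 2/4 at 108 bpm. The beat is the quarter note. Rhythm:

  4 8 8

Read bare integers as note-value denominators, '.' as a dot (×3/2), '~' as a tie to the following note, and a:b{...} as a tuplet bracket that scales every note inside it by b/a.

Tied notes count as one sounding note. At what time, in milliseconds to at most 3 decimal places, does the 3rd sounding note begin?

1. 0.0ms @ 0 + 555.556ms (1)
2. 555.556ms @ 1 + 277.778ms (1/2)
3. 833.333ms @ 3/2 + 277.778ms (1/2)

note 3 onset = 3/2b = 833.333ms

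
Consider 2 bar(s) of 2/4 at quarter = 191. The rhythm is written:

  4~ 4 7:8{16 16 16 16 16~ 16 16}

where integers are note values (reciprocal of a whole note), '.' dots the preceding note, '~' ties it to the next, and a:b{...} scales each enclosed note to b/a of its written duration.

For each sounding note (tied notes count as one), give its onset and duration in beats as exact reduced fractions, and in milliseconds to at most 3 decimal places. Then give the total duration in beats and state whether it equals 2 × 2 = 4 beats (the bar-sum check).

1) 0.0ms=0b +628.272ms=2b
2) 628.272ms=2b +89.753ms=2/7b
3) 718.025ms=16/7b +89.753ms=2/7b
4) 807.779ms=18/7b +89.753ms=2/7b
5) 897.532ms=20/7b +89.753ms=2/7b
6) 987.285ms=22/7b +179.506ms=4/7b
7) 1166.791ms=26/7b +89.753ms=2/7b
Σ=4b of 4 (191bpm 2/4) — PASS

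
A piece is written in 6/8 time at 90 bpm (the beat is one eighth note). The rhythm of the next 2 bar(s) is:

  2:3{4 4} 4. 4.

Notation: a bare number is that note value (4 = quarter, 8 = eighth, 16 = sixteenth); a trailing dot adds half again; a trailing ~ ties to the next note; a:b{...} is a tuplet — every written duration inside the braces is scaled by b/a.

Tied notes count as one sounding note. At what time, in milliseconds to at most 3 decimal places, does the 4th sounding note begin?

note 4 onset = 9b = 6000.0ms

1. 0.0ms @ 0 + 2000.0ms (3)
2. 2000.0ms @ 3 + 2000.0ms (3)
3. 4000.0ms @ 6 + 2000.0ms (3)
4. 6000.0ms @ 9 + 2000.0ms (3)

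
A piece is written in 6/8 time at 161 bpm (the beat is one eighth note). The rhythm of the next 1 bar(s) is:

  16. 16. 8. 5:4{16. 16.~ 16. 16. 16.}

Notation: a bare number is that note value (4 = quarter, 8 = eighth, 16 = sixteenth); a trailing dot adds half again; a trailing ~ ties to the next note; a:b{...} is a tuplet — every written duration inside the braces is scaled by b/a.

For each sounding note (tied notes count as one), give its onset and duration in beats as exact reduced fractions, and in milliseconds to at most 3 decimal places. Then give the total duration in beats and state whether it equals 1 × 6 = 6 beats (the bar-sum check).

1) 0.0ms=0b +279.503ms=3/4b
2) 279.503ms=3/4b +279.503ms=3/4b
3) 559.006ms=3/2b +559.006ms=3/2b
4) 1118.012ms=3b +223.602ms=3/5b
5) 1341.615ms=18/5b +447.205ms=6/5b
6) 1788.82ms=24/5b +223.602ms=3/5b
7) 2012.422ms=27/5b +223.602ms=3/5b
Σ=6b of 6 (161bpm 6/8) — PASS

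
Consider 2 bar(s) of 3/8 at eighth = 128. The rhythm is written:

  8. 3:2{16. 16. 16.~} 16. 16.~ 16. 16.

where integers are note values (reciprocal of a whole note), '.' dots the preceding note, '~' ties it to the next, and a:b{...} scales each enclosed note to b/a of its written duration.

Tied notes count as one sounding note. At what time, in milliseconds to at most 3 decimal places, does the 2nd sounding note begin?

1. 0.0ms @ 0 + 703.125ms (3/2)
2. 703.125ms @ 3/2 + 234.375ms (1/2)
3. 937.5ms @ 2 + 234.375ms (1/2)
4. 1171.875ms @ 5/2 + 585.938ms (5/4)
5. 1757.812ms @ 15/4 + 703.125ms (3/2)
6. 2460.938ms @ 21/4 + 351.562ms (3/4)

note 2 onset = 3/2b = 703.125ms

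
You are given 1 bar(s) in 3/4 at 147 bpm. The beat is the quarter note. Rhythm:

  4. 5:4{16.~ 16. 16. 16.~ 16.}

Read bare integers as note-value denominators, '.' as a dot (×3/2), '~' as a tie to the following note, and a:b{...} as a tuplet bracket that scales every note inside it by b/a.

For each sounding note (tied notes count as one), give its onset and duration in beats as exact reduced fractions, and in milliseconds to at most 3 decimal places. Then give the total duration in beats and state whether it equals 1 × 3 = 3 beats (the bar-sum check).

1) 0.0ms=0b +612.245ms=3/2b
2) 612.245ms=3/2b +244.898ms=3/5b
3) 857.143ms=21/10b +122.449ms=3/10b
4) 979.592ms=12/5b +244.898ms=3/5b
Σ=3b of 3 (147bpm 3/4) — PASS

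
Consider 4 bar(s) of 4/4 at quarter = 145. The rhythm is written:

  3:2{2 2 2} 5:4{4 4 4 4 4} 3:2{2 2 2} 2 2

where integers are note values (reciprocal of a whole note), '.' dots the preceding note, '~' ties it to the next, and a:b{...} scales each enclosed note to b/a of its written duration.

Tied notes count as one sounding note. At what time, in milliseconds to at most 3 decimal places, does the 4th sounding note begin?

note 4 onset = 4b = 1655.172ms

1. 0.0ms @ 0 + 551.724ms (4/3)
2. 551.724ms @ 4/3 + 551.724ms (4/3)
3. 1103.448ms @ 8/3 + 551.724ms (4/3)
4. 1655.172ms @ 4 + 331.034ms (4/5)
5. 1986.207ms @ 24/5 + 331.034ms (4/5)
6. 2317.241ms @ 28/5 + 331.034ms (4/5)
7. 2648.276ms @ 32/5 + 331.034ms (4/5)
8. 2979.31ms @ 36/5 + 331.034ms (4/5)
9. 3310.345ms @ 8 + 551.724ms (4/3)
10. 3862.069ms @ 28/3 + 551.724ms (4/3)
11. 4413.793ms @ 32/3 + 551.724ms (4/3)
12. 4965.517ms @ 12 + 827.586ms (2)
13. 5793.103ms @ 14 + 827.586ms (2)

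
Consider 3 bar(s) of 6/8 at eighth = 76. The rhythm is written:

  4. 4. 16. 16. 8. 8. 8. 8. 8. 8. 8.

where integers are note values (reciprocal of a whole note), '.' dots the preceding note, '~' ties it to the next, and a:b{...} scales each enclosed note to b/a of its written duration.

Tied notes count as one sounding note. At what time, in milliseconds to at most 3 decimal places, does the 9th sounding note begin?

1. 0.0ms @ 0 + 2368.421ms (3)
2. 2368.421ms @ 3 + 2368.421ms (3)
3. 4736.842ms @ 6 + 592.105ms (3/4)
4. 5328.947ms @ 27/4 + 592.105ms (3/4)
5. 5921.053ms @ 15/2 + 1184.211ms (3/2)
6. 7105.263ms @ 9 + 1184.211ms (3/2)
7. 8289.474ms @ 21/2 + 1184.211ms (3/2)
8. 9473.684ms @ 12 + 1184.211ms (3/2)
9. 10657.895ms @ 27/2 + 1184.211ms (3/2)
10. 11842.105ms @ 15 + 1184.211ms (3/2)
11. 13026.316ms @ 33/2 + 1184.211ms (3/2)

note 9 onset = 27/2b = 10657.895ms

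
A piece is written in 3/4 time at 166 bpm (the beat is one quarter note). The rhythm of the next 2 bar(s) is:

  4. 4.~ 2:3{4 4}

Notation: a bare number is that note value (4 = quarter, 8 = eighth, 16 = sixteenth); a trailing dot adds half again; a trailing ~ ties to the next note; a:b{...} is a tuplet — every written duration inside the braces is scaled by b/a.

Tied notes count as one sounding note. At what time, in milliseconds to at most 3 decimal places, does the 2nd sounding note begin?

note 2 onset = 3/2b = 542.169ms

1. 0.0ms @ 0 + 542.169ms (3/2)
2. 542.169ms @ 3/2 + 1084.337ms (3)
3. 1626.506ms @ 9/2 + 542.169ms (3/2)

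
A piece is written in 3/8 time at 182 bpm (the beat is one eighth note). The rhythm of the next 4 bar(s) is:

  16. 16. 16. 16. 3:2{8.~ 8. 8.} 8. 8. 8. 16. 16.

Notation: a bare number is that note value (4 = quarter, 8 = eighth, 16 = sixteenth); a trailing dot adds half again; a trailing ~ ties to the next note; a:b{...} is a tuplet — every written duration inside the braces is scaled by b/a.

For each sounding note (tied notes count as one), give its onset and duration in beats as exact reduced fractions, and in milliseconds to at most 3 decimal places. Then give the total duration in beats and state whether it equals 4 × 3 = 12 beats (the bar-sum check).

1) 0.0ms=0b +247.253ms=3/4b
2) 247.253ms=3/4b +247.253ms=3/4b
3) 494.505ms=3/2b +247.253ms=3/4b
4) 741.758ms=9/4b +247.253ms=3/4b
5) 989.011ms=3b +659.341ms=2b
6) 1648.352ms=5b +329.67ms=1b
7) 1978.022ms=6b +494.505ms=3/2b
8) 2472.527ms=15/2b +494.505ms=3/2b
9) 2967.033ms=9b +494.505ms=3/2b
10) 3461.538ms=21/2b +247.253ms=3/4b
11) 3708.791ms=45/4b +247.253ms=3/4b
Σ=12b of 12 (182bpm 3/8) — PASS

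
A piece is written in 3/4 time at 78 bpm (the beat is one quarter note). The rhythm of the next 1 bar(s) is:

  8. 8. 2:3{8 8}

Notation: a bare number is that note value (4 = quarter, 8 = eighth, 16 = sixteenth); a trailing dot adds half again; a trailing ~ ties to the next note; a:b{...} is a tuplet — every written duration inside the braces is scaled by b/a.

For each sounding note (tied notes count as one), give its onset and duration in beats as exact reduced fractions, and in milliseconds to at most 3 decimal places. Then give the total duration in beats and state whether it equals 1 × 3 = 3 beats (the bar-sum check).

1) 0.0ms=0b +576.923ms=3/4b
2) 576.923ms=3/4b +576.923ms=3/4b
3) 1153.846ms=3/2b +576.923ms=3/4b
4) 1730.769ms=9/4b +576.923ms=3/4b
Σ=3b of 3 (78bpm 3/4) — PASS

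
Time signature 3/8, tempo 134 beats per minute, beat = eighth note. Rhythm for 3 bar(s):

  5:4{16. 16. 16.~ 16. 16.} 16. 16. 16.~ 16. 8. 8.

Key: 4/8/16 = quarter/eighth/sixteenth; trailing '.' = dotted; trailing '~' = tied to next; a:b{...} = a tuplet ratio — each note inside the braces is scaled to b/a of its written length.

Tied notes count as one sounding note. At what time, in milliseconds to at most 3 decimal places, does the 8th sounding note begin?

note 8 onset = 6b = 2686.567ms

1. 0.0ms @ 0 + 268.657ms (3/5)
2. 268.657ms @ 3/5 + 268.657ms (3/5)
3. 537.313ms @ 6/5 + 537.313ms (6/5)
4. 1074.627ms @ 12/5 + 268.657ms (3/5)
5. 1343.284ms @ 3 + 335.821ms (3/4)
6. 1679.104ms @ 15/4 + 335.821ms (3/4)
7. 2014.925ms @ 9/2 + 671.642ms (3/2)
8. 2686.567ms @ 6 + 671.642ms (3/2)
9. 3358.209ms @ 15/2 + 671.642ms (3/2)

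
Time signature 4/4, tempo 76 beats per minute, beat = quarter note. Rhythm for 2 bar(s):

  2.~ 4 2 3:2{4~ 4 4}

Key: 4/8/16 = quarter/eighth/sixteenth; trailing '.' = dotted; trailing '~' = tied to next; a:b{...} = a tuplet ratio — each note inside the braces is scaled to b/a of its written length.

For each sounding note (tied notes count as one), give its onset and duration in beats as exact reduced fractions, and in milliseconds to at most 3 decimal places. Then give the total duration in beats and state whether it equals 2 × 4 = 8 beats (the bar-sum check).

1) 0.0ms=0b +3157.895ms=4b
2) 3157.895ms=4b +1578.947ms=2b
3) 4736.842ms=6b +1052.632ms=4/3b
4) 5789.474ms=22/3b +526.316ms=2/3b
Σ=8b of 8 (76bpm 4/4) — PASS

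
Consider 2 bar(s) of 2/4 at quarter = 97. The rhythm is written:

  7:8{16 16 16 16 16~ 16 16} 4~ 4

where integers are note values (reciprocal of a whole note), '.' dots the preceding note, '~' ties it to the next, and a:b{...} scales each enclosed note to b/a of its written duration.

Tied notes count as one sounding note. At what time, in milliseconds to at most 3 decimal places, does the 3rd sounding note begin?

note 3 onset = 4/7b = 353.461ms

1. 0.0ms @ 0 + 176.73ms (2/7)
2. 176.73ms @ 2/7 + 176.73ms (2/7)
3. 353.461ms @ 4/7 + 176.73ms (2/7)
4. 530.191ms @ 6/7 + 176.73ms (2/7)
5. 706.922ms @ 8/7 + 353.461ms (4/7)
6. 1060.383ms @ 12/7 + 176.73ms (2/7)
7. 1237.113ms @ 2 + 1237.113ms (2)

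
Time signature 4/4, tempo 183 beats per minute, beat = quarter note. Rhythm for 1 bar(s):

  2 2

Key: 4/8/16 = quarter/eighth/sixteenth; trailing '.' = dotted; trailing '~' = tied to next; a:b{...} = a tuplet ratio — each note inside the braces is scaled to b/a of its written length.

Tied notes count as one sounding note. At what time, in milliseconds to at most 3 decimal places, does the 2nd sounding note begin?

note 2 onset = 2b = 655.738ms

1. 0.0ms @ 0 + 655.738ms (2)
2. 655.738ms @ 2 + 655.738ms (2)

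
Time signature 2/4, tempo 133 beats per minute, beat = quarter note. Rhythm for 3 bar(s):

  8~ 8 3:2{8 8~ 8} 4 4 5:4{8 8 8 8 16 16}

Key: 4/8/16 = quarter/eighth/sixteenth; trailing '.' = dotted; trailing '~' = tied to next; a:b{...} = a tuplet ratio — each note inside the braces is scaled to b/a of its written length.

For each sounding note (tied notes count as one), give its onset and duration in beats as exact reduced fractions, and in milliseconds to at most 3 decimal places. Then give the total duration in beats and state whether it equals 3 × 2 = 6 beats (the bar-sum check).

1) 0.0ms=0b +451.128ms=1b
2) 451.128ms=1b +150.376ms=1/3b
3) 601.504ms=4/3b +300.752ms=2/3b
4) 902.256ms=2b +451.128ms=1b
5) 1353.383ms=3b +451.128ms=1b
6) 1804.511ms=4b +180.451ms=2/5b
7) 1984.962ms=22/5b +180.451ms=2/5b
8) 2165.414ms=24/5b +180.451ms=2/5b
9) 2345.865ms=26/5b +180.451ms=2/5b
10) 2526.316ms=28/5b +90.226ms=1/5b
11) 2616.541ms=29/5b +90.226ms=1/5b
Σ=6b of 6 (133bpm 2/4) — PASS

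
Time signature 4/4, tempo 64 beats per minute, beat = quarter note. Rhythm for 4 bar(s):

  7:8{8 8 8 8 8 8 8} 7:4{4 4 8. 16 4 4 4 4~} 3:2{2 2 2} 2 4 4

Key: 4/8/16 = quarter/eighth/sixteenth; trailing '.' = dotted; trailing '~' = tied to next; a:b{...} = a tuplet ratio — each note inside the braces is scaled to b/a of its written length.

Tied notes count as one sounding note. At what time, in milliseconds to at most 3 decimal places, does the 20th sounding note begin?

note 20 onset = 15b = 14062.5ms

1. 0.0ms @ 0 + 535.714ms (4/7)
2. 535.714ms @ 4/7 + 535.714ms (4/7)
3. 1071.429ms @ 8/7 + 535.714ms (4/7)
4. 1607.143ms @ 12/7 + 535.714ms (4/7)
5. 2142.857ms @ 16/7 + 535.714ms (4/7)
6. 2678.571ms @ 20/7 + 535.714ms (4/7)
7. 3214.286ms @ 24/7 + 535.714ms (4/7)
8. 3750.0ms @ 4 + 535.714ms (4/7)
9. 4285.714ms @ 32/7 + 535.714ms (4/7)
10. 4821.429ms @ 36/7 + 401.786ms (3/7)
11. 5223.214ms @ 39/7 + 133.929ms (1/7)
12. 5357.143ms @ 40/7 + 535.714ms (4/7)
13. 5892.857ms @ 44/7 + 535.714ms (4/7)
14. 6428.571ms @ 48/7 + 535.714ms (4/7)
15. 6964.286ms @ 52/7 + 1785.714ms (40/21)
16. 8750.0ms @ 28/3 + 1250.0ms (4/3)
17. 10000.0ms @ 32/3 + 1250.0ms (4/3)
18. 11250.0ms @ 12 + 1875.0ms (2)
19. 13125.0ms @ 14 + 937.5ms (1)
20. 14062.5ms @ 15 + 937.5ms (1)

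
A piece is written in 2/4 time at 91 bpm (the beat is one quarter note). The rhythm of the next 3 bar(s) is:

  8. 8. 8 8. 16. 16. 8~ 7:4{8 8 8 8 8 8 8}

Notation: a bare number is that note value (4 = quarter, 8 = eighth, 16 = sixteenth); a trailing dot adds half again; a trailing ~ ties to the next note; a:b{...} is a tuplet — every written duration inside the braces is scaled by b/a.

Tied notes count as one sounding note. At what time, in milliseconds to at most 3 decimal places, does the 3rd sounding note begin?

1. 0.0ms @ 0 + 494.505ms (3/4)
2. 494.505ms @ 3/4 + 494.505ms (3/4)
3. 989.011ms @ 3/2 + 329.67ms (1/2)
4. 1318.681ms @ 2 + 494.505ms (3/4)
5. 1813.187ms @ 11/4 + 247.253ms (3/8)
6. 2060.44ms @ 25/8 + 247.253ms (3/8)
7. 2307.692ms @ 7/2 + 518.053ms (11/14)
8. 2825.746ms @ 30/7 + 188.383ms (2/7)
9. 3014.129ms @ 32/7 + 188.383ms (2/7)
10. 3202.512ms @ 34/7 + 188.383ms (2/7)
11. 3390.895ms @ 36/7 + 188.383ms (2/7)
12. 3579.278ms @ 38/7 + 188.383ms (2/7)
13. 3767.661ms @ 40/7 + 188.383ms (2/7)

note 3 onset = 3/2b = 989.011ms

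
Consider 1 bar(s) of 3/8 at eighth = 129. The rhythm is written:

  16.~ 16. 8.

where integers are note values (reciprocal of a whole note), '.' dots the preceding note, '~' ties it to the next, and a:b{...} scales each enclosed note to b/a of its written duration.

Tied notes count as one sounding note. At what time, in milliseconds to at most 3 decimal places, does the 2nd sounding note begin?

note 2 onset = 3/2b = 697.674ms

1. 0.0ms @ 0 + 697.674ms (3/2)
2. 697.674ms @ 3/2 + 697.674ms (3/2)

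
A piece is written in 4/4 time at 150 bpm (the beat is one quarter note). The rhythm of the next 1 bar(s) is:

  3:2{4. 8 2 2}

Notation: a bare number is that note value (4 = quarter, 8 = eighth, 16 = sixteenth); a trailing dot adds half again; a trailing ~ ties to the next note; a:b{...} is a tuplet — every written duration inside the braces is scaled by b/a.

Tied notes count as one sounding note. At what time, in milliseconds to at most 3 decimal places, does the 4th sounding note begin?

1. 0.0ms @ 0 + 400.0ms (1)
2. 400.0ms @ 1 + 133.333ms (1/3)
3. 533.333ms @ 4/3 + 533.333ms (4/3)
4. 1066.667ms @ 8/3 + 533.333ms (4/3)

note 4 onset = 8/3b = 1066.667ms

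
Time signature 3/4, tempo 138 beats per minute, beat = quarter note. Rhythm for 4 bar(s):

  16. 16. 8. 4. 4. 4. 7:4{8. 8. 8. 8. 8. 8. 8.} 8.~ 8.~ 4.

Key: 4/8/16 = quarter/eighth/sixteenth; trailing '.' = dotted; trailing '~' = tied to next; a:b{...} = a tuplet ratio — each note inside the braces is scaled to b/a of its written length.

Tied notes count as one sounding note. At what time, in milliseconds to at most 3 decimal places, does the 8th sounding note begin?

1. 0.0ms @ 0 + 163.043ms (3/8)
2. 163.043ms @ 3/8 + 163.043ms (3/8)
3. 326.087ms @ 3/4 + 326.087ms (3/4)
4. 652.174ms @ 3/2 + 652.174ms (3/2)
5. 1304.348ms @ 3 + 652.174ms (3/2)
6. 1956.522ms @ 9/2 + 652.174ms (3/2)
7. 2608.696ms @ 6 + 186.335ms (3/7)
8. 2795.031ms @ 45/7 + 186.335ms (3/7)
9. 2981.366ms @ 48/7 + 186.335ms (3/7)
10. 3167.702ms @ 51/7 + 186.335ms (3/7)
11. 3354.037ms @ 54/7 + 186.335ms (3/7)
12. 3540.373ms @ 57/7 + 186.335ms (3/7)
13. 3726.708ms @ 60/7 + 186.335ms (3/7)
14. 3913.043ms @ 9 + 1304.348ms (3)

note 8 onset = 45/7b = 2795.031ms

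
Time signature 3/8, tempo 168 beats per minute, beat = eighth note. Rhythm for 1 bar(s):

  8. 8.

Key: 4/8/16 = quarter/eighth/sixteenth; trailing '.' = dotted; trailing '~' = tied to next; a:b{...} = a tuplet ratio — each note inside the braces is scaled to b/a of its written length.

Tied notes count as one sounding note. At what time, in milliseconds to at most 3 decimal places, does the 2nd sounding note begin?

note 2 onset = 3/2b = 535.714ms

1. 0.0ms @ 0 + 535.714ms (3/2)
2. 535.714ms @ 3/2 + 535.714ms (3/2)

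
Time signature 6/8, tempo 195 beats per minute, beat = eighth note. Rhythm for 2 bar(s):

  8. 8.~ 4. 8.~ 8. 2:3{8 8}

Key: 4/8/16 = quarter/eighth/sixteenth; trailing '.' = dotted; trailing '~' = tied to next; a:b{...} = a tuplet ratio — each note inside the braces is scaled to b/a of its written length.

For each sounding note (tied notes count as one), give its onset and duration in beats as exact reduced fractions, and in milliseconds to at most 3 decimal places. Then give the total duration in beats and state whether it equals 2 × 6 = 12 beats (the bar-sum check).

1) 0.0ms=0b +461.538ms=3/2b
2) 461.538ms=3/2b +1384.615ms=9/2b
3) 1846.154ms=6b +923.077ms=3b
4) 2769.231ms=9b +461.538ms=3/2b
5) 3230.769ms=21/2b +461.538ms=3/2b
Σ=12b of 12 (195bpm 6/8) — PASS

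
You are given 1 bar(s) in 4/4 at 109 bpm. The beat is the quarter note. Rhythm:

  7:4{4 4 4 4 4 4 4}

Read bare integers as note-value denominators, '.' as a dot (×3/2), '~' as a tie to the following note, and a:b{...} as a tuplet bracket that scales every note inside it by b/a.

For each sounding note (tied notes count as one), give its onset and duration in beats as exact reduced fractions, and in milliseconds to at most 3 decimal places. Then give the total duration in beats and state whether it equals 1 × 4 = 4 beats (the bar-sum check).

1) 0.0ms=0b +314.548ms=4/7b
2) 314.548ms=4/7b +314.548ms=4/7b
3) 629.096ms=8/7b +314.548ms=4/7b
4) 943.644ms=12/7b +314.548ms=4/7b
5) 1258.191ms=16/7b +314.548ms=4/7b
6) 1572.739ms=20/7b +314.548ms=4/7b
7) 1887.287ms=24/7b +314.548ms=4/7b
Σ=4b of 4 (109bpm 4/4) — PASS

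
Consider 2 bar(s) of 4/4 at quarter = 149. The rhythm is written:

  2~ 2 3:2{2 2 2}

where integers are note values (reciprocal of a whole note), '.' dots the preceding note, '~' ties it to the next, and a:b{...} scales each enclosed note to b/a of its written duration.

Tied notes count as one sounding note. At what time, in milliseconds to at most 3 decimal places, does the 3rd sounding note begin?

note 3 onset = 16/3b = 2147.651ms

1. 0.0ms @ 0 + 1610.738ms (4)
2. 1610.738ms @ 4 + 536.913ms (4/3)
3. 2147.651ms @ 16/3 + 536.913ms (4/3)
4. 2684.564ms @ 20/3 + 536.913ms (4/3)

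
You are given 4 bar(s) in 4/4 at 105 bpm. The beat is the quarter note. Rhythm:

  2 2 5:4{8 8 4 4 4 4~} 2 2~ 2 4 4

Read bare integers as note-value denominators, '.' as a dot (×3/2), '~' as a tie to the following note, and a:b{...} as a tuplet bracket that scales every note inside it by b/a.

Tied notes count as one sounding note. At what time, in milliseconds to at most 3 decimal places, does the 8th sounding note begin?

note 8 onset = 36/5b = 4114.286ms

1. 0.0ms @ 0 + 1142.857ms (2)
2. 1142.857ms @ 2 + 1142.857ms (2)
3. 2285.714ms @ 4 + 228.571ms (2/5)
4. 2514.286ms @ 22/5 + 228.571ms (2/5)
5. 2742.857ms @ 24/5 + 457.143ms (4/5)
6. 3200.0ms @ 28/5 + 457.143ms (4/5)
7. 3657.143ms @ 32/5 + 457.143ms (4/5)
8. 4114.286ms @ 36/5 + 1600.0ms (14/5)
9. 5714.286ms @ 10 + 2285.714ms (4)
10. 8000.0ms @ 14 + 571.429ms (1)
11. 8571.429ms @ 15 + 571.429ms (1)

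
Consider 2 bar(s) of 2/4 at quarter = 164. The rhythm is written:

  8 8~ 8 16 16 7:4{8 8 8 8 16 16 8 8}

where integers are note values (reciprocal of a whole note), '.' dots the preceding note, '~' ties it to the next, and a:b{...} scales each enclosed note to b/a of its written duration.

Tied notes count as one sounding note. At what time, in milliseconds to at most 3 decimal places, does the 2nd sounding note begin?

note 2 onset = 1/2b = 182.927ms

1. 0.0ms @ 0 + 182.927ms (1/2)
2. 182.927ms @ 1/2 + 365.854ms (1)
3. 548.78ms @ 3/2 + 91.463ms (1/4)
4. 640.244ms @ 7/4 + 91.463ms (1/4)
5. 731.707ms @ 2 + 104.53ms (2/7)
6. 836.237ms @ 16/7 + 104.53ms (2/7)
7. 940.767ms @ 18/7 + 104.53ms (2/7)
8. 1045.296ms @ 20/7 + 104.53ms (2/7)
9. 1149.826ms @ 22/7 + 52.265ms (1/7)
10. 1202.091ms @ 23/7 + 52.265ms (1/7)
11. 1254.355ms @ 24/7 + 104.53ms (2/7)
12. 1358.885ms @ 26/7 + 104.53ms (2/7)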